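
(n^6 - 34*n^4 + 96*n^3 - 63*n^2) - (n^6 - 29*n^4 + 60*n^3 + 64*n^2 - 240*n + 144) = -5*n^4 + 36*n^3 - 127*n^2 + 240*n - 144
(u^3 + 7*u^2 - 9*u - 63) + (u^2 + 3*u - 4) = u^3 + 8*u^2 - 6*u - 67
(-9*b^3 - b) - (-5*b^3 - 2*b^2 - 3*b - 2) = -4*b^3 + 2*b^2 + 2*b + 2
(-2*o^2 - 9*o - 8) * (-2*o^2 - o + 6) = 4*o^4 + 20*o^3 + 13*o^2 - 46*o - 48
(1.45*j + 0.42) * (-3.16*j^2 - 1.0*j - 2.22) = -4.582*j^3 - 2.7772*j^2 - 3.639*j - 0.9324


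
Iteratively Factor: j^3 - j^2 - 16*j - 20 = (j + 2)*(j^2 - 3*j - 10) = (j + 2)^2*(j - 5)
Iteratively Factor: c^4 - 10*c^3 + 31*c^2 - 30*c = (c)*(c^3 - 10*c^2 + 31*c - 30) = c*(c - 5)*(c^2 - 5*c + 6) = c*(c - 5)*(c - 3)*(c - 2)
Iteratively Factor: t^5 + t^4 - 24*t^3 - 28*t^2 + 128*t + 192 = (t + 2)*(t^4 - t^3 - 22*t^2 + 16*t + 96) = (t + 2)^2*(t^3 - 3*t^2 - 16*t + 48) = (t - 4)*(t + 2)^2*(t^2 + t - 12) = (t - 4)*(t + 2)^2*(t + 4)*(t - 3)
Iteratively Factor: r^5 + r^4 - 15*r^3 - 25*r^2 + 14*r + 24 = (r + 3)*(r^4 - 2*r^3 - 9*r^2 + 2*r + 8) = (r + 1)*(r + 3)*(r^3 - 3*r^2 - 6*r + 8) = (r + 1)*(r + 2)*(r + 3)*(r^2 - 5*r + 4) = (r - 4)*(r + 1)*(r + 2)*(r + 3)*(r - 1)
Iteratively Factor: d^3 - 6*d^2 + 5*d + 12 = (d - 4)*(d^2 - 2*d - 3) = (d - 4)*(d + 1)*(d - 3)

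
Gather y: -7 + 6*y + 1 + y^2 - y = y^2 + 5*y - 6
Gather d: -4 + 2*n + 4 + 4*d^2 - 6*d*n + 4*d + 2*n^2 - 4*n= 4*d^2 + d*(4 - 6*n) + 2*n^2 - 2*n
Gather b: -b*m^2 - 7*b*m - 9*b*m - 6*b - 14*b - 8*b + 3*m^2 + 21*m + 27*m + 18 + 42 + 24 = b*(-m^2 - 16*m - 28) + 3*m^2 + 48*m + 84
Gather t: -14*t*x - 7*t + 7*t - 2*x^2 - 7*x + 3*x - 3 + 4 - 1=-14*t*x - 2*x^2 - 4*x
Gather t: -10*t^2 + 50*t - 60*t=-10*t^2 - 10*t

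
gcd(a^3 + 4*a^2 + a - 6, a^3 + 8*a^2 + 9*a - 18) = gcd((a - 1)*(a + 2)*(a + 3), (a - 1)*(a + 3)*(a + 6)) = a^2 + 2*a - 3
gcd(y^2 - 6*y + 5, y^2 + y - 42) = 1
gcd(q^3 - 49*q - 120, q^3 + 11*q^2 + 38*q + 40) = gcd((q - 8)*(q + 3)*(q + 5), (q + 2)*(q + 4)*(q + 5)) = q + 5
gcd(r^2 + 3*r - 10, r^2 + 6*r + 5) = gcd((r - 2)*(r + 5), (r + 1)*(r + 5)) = r + 5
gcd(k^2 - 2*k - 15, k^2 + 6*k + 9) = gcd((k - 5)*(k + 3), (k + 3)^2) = k + 3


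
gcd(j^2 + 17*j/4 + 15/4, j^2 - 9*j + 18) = 1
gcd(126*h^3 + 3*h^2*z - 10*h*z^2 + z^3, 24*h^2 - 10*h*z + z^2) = -6*h + z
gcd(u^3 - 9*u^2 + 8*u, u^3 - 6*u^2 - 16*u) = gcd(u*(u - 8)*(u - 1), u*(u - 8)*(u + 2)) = u^2 - 8*u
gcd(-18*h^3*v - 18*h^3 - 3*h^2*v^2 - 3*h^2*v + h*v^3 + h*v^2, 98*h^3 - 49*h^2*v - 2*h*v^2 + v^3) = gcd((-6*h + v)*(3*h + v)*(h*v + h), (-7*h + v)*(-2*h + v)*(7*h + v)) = 1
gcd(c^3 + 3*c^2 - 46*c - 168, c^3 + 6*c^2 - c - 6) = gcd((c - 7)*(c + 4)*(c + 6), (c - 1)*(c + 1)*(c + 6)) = c + 6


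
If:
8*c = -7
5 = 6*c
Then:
No Solution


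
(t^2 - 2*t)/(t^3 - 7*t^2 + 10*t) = 1/(t - 5)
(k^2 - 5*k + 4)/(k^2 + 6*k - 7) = (k - 4)/(k + 7)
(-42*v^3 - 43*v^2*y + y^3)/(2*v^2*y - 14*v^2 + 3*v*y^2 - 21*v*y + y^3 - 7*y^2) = (-42*v^2 - v*y + y^2)/(2*v*y - 14*v + y^2 - 7*y)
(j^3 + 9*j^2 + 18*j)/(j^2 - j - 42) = j*(j + 3)/(j - 7)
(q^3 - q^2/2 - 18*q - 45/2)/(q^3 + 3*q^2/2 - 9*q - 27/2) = (q - 5)/(q - 3)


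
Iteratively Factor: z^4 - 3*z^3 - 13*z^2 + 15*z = (z + 3)*(z^3 - 6*z^2 + 5*z) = z*(z + 3)*(z^2 - 6*z + 5) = z*(z - 1)*(z + 3)*(z - 5)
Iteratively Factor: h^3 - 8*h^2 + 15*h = (h - 5)*(h^2 - 3*h) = (h - 5)*(h - 3)*(h)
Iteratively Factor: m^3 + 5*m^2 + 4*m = (m)*(m^2 + 5*m + 4) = m*(m + 1)*(m + 4)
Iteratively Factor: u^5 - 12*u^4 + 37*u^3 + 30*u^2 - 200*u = (u + 2)*(u^4 - 14*u^3 + 65*u^2 - 100*u) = (u - 5)*(u + 2)*(u^3 - 9*u^2 + 20*u) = (u - 5)*(u - 4)*(u + 2)*(u^2 - 5*u) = (u - 5)^2*(u - 4)*(u + 2)*(u)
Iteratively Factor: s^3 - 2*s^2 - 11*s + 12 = (s + 3)*(s^2 - 5*s + 4) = (s - 4)*(s + 3)*(s - 1)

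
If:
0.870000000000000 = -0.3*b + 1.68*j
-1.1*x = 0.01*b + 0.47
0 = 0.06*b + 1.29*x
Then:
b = 11.42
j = 2.56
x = -0.53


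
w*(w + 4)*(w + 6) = w^3 + 10*w^2 + 24*w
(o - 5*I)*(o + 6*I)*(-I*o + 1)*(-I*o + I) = -o^4 + o^3 - 2*I*o^3 - 29*o^2 + 2*I*o^2 + 29*o - 30*I*o + 30*I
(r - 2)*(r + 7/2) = r^2 + 3*r/2 - 7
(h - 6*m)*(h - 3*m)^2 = h^3 - 12*h^2*m + 45*h*m^2 - 54*m^3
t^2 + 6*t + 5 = (t + 1)*(t + 5)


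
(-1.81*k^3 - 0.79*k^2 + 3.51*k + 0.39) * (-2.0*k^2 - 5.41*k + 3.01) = 3.62*k^5 + 11.3721*k^4 - 8.1942*k^3 - 22.147*k^2 + 8.4552*k + 1.1739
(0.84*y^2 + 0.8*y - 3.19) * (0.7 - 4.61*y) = -3.8724*y^3 - 3.1*y^2 + 15.2659*y - 2.233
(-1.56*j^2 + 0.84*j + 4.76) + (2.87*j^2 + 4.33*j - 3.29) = 1.31*j^2 + 5.17*j + 1.47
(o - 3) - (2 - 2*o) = 3*o - 5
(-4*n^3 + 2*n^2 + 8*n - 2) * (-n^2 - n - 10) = 4*n^5 + 2*n^4 + 30*n^3 - 26*n^2 - 78*n + 20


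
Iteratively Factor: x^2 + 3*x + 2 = (x + 1)*(x + 2)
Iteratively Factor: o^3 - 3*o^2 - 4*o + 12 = (o - 2)*(o^2 - o - 6) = (o - 2)*(o + 2)*(o - 3)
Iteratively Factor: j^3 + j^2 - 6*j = (j)*(j^2 + j - 6) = j*(j - 2)*(j + 3)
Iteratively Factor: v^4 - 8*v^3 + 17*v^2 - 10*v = (v - 2)*(v^3 - 6*v^2 + 5*v) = (v - 2)*(v - 1)*(v^2 - 5*v) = (v - 5)*(v - 2)*(v - 1)*(v)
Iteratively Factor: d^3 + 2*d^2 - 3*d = (d - 1)*(d^2 + 3*d) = d*(d - 1)*(d + 3)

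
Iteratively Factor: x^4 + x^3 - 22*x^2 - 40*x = (x - 5)*(x^3 + 6*x^2 + 8*x) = (x - 5)*(x + 4)*(x^2 + 2*x) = x*(x - 5)*(x + 4)*(x + 2)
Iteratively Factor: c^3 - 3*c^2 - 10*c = (c)*(c^2 - 3*c - 10) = c*(c + 2)*(c - 5)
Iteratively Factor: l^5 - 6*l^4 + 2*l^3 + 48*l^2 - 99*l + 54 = (l + 3)*(l^4 - 9*l^3 + 29*l^2 - 39*l + 18) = (l - 1)*(l + 3)*(l^3 - 8*l^2 + 21*l - 18) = (l - 2)*(l - 1)*(l + 3)*(l^2 - 6*l + 9) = (l - 3)*(l - 2)*(l - 1)*(l + 3)*(l - 3)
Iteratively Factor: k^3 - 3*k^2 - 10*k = (k + 2)*(k^2 - 5*k) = (k - 5)*(k + 2)*(k)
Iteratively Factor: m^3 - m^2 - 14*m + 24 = (m + 4)*(m^2 - 5*m + 6) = (m - 2)*(m + 4)*(m - 3)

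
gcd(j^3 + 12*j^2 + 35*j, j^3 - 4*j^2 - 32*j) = j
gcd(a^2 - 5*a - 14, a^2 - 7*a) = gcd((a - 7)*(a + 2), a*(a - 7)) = a - 7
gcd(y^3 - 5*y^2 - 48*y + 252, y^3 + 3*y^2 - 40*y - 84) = y^2 + y - 42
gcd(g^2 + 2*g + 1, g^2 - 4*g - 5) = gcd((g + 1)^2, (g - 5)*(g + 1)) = g + 1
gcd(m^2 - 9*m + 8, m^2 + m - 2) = m - 1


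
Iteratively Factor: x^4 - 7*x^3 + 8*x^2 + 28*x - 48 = (x - 4)*(x^3 - 3*x^2 - 4*x + 12) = (x - 4)*(x + 2)*(x^2 - 5*x + 6) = (x - 4)*(x - 3)*(x + 2)*(x - 2)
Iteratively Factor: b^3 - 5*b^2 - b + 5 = (b - 5)*(b^2 - 1) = (b - 5)*(b - 1)*(b + 1)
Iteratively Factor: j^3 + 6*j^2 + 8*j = (j + 2)*(j^2 + 4*j) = j*(j + 2)*(j + 4)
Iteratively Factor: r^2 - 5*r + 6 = (r - 3)*(r - 2)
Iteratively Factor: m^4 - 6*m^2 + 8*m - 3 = (m - 1)*(m^3 + m^2 - 5*m + 3) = (m - 1)*(m + 3)*(m^2 - 2*m + 1) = (m - 1)^2*(m + 3)*(m - 1)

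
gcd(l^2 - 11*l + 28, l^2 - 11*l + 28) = l^2 - 11*l + 28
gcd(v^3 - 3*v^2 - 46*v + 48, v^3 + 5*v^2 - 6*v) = v^2 + 5*v - 6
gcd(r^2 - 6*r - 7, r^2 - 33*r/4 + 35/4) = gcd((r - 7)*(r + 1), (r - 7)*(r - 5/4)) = r - 7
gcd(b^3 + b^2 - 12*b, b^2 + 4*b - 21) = b - 3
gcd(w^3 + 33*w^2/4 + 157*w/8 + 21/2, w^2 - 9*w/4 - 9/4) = w + 3/4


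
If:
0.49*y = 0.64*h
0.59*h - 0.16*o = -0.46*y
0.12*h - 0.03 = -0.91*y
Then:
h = 0.02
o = 0.17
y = 0.03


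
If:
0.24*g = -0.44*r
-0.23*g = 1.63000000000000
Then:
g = -7.09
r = 3.87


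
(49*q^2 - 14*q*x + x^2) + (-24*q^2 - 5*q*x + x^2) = 25*q^2 - 19*q*x + 2*x^2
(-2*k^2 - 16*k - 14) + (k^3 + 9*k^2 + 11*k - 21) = k^3 + 7*k^2 - 5*k - 35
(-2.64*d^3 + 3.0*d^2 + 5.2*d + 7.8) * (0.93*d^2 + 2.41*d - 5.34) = -2.4552*d^5 - 3.5724*d^4 + 26.1636*d^3 + 3.766*d^2 - 8.97*d - 41.652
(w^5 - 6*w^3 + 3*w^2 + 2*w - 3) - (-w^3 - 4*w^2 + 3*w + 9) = w^5 - 5*w^3 + 7*w^2 - w - 12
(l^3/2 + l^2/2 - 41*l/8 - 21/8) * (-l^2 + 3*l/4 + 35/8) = -l^5/2 - l^4/8 + 123*l^3/16 + 31*l^2/32 - 1561*l/64 - 735/64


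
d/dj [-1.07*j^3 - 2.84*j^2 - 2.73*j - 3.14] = -3.21*j^2 - 5.68*j - 2.73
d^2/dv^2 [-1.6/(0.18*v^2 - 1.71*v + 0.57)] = (0.10368*v^2 - 0.98496*v - 1.6*(0.36*v - 1.71)*(0.72*v - 3.42) + 0.32832)/(0.18*v^2 - 1.71*v + 0.57)^3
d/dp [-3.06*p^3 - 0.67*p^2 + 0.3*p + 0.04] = -9.18*p^2 - 1.34*p + 0.3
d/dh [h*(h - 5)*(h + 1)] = 3*h^2 - 8*h - 5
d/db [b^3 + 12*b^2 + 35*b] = 3*b^2 + 24*b + 35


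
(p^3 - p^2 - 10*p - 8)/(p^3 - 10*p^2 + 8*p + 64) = (p + 1)/(p - 8)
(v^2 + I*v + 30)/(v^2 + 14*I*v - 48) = (v - 5*I)/(v + 8*I)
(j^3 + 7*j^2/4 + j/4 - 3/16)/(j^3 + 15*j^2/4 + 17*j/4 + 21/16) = (4*j - 1)/(4*j + 7)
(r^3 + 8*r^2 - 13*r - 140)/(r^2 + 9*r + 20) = (r^2 + 3*r - 28)/(r + 4)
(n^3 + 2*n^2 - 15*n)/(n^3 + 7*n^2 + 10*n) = (n - 3)/(n + 2)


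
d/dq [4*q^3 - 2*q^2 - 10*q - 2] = 12*q^2 - 4*q - 10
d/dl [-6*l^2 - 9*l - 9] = -12*l - 9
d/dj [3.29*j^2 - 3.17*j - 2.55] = 6.58*j - 3.17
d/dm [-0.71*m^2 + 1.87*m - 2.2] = 1.87 - 1.42*m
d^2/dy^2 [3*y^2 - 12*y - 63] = 6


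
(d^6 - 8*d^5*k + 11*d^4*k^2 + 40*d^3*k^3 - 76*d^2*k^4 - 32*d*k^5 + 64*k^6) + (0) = d^6 - 8*d^5*k + 11*d^4*k^2 + 40*d^3*k^3 - 76*d^2*k^4 - 32*d*k^5 + 64*k^6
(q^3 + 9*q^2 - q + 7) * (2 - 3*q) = -3*q^4 - 25*q^3 + 21*q^2 - 23*q + 14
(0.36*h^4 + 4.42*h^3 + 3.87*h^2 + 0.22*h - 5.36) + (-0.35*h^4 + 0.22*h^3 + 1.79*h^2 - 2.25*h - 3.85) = 0.01*h^4 + 4.64*h^3 + 5.66*h^2 - 2.03*h - 9.21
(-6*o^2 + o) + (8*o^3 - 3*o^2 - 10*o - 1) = 8*o^3 - 9*o^2 - 9*o - 1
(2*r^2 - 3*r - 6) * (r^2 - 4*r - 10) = 2*r^4 - 11*r^3 - 14*r^2 + 54*r + 60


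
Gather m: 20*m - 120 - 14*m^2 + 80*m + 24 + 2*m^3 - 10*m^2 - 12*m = 2*m^3 - 24*m^2 + 88*m - 96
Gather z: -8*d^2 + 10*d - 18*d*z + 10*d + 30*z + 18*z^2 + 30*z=-8*d^2 + 20*d + 18*z^2 + z*(60 - 18*d)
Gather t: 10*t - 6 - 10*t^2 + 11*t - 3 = -10*t^2 + 21*t - 9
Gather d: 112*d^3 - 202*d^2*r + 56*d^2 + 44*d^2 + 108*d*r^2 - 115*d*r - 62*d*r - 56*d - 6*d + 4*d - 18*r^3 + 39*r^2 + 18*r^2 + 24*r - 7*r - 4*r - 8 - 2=112*d^3 + d^2*(100 - 202*r) + d*(108*r^2 - 177*r - 58) - 18*r^3 + 57*r^2 + 13*r - 10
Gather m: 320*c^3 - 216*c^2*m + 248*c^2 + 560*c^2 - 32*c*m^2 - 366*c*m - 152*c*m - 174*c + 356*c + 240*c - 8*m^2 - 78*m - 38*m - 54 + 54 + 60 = 320*c^3 + 808*c^2 + 422*c + m^2*(-32*c - 8) + m*(-216*c^2 - 518*c - 116) + 60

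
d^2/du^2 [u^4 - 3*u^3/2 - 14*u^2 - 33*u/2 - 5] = 12*u^2 - 9*u - 28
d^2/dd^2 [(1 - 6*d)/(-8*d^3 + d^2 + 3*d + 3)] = 2*(-(6*d - 1)*(-24*d^2 + 2*d + 3)^2 + (-144*d^2 + 12*d - (6*d - 1)*(24*d - 1) + 18)*(-8*d^3 + d^2 + 3*d + 3))/(-8*d^3 + d^2 + 3*d + 3)^3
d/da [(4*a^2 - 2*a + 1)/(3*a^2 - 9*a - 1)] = (-30*a^2 - 14*a + 11)/(9*a^4 - 54*a^3 + 75*a^2 + 18*a + 1)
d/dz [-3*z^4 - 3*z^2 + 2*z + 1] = -12*z^3 - 6*z + 2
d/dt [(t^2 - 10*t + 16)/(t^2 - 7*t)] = (3*t^2 - 32*t + 112)/(t^2*(t^2 - 14*t + 49))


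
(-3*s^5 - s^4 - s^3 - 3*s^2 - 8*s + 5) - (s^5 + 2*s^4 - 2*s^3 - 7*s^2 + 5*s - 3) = -4*s^5 - 3*s^4 + s^3 + 4*s^2 - 13*s + 8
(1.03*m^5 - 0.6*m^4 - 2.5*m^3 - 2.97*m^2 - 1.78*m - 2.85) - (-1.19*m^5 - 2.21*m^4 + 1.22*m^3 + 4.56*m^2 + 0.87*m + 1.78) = 2.22*m^5 + 1.61*m^4 - 3.72*m^3 - 7.53*m^2 - 2.65*m - 4.63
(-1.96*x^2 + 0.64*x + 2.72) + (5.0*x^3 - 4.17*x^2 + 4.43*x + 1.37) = 5.0*x^3 - 6.13*x^2 + 5.07*x + 4.09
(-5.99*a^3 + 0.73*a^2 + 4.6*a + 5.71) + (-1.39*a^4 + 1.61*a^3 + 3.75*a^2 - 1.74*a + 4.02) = -1.39*a^4 - 4.38*a^3 + 4.48*a^2 + 2.86*a + 9.73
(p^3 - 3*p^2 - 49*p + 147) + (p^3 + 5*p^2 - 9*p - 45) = 2*p^3 + 2*p^2 - 58*p + 102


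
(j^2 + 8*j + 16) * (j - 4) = j^3 + 4*j^2 - 16*j - 64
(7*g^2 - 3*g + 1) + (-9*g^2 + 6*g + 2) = -2*g^2 + 3*g + 3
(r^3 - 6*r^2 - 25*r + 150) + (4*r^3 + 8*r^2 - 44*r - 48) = 5*r^3 + 2*r^2 - 69*r + 102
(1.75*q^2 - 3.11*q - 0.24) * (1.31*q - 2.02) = 2.2925*q^3 - 7.6091*q^2 + 5.9678*q + 0.4848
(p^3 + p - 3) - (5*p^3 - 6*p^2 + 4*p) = -4*p^3 + 6*p^2 - 3*p - 3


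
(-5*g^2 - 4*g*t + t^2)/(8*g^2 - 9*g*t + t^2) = (-5*g^2 - 4*g*t + t^2)/(8*g^2 - 9*g*t + t^2)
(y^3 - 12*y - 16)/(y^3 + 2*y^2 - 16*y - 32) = (y + 2)/(y + 4)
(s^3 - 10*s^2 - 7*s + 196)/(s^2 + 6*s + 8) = (s^2 - 14*s + 49)/(s + 2)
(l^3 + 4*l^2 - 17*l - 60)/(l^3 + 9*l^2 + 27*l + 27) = (l^2 + l - 20)/(l^2 + 6*l + 9)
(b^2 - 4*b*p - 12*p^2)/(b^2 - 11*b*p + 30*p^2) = (-b - 2*p)/(-b + 5*p)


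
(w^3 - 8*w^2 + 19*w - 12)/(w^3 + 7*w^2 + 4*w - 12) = (w^2 - 7*w + 12)/(w^2 + 8*w + 12)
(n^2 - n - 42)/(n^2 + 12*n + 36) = (n - 7)/(n + 6)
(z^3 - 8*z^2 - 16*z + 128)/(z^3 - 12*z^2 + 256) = (z - 4)/(z - 8)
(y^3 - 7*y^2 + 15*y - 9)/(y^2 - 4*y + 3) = y - 3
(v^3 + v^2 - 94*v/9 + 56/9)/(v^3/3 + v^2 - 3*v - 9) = (9*v^3 + 9*v^2 - 94*v + 56)/(3*(v^3 + 3*v^2 - 9*v - 27))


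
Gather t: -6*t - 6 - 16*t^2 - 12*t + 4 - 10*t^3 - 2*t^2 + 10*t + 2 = -10*t^3 - 18*t^2 - 8*t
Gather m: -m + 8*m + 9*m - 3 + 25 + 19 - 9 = 16*m + 32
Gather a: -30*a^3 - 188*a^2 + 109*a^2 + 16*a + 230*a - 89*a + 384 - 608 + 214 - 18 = -30*a^3 - 79*a^2 + 157*a - 28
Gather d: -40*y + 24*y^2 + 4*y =24*y^2 - 36*y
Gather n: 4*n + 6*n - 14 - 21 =10*n - 35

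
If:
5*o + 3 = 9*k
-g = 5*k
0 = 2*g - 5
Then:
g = 5/2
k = -1/2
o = -3/2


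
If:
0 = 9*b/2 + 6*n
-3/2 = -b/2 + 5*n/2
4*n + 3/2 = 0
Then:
No Solution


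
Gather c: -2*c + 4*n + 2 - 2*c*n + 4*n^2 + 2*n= c*(-2*n - 2) + 4*n^2 + 6*n + 2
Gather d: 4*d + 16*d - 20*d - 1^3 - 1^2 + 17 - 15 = 0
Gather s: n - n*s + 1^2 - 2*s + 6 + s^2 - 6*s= n + s^2 + s*(-n - 8) + 7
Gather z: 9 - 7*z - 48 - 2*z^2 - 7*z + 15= -2*z^2 - 14*z - 24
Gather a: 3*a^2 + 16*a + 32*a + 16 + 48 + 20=3*a^2 + 48*a + 84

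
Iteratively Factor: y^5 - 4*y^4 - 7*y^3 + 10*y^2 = (y)*(y^4 - 4*y^3 - 7*y^2 + 10*y) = y*(y - 1)*(y^3 - 3*y^2 - 10*y) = y*(y - 1)*(y + 2)*(y^2 - 5*y) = y^2*(y - 1)*(y + 2)*(y - 5)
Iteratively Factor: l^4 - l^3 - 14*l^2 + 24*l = (l - 2)*(l^3 + l^2 - 12*l) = (l - 2)*(l + 4)*(l^2 - 3*l) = (l - 3)*(l - 2)*(l + 4)*(l)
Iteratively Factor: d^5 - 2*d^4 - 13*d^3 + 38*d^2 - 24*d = (d)*(d^4 - 2*d^3 - 13*d^2 + 38*d - 24) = d*(d - 1)*(d^3 - d^2 - 14*d + 24) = d*(d - 1)*(d + 4)*(d^2 - 5*d + 6) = d*(d - 2)*(d - 1)*(d + 4)*(d - 3)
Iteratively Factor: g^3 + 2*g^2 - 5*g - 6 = (g + 3)*(g^2 - g - 2) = (g + 1)*(g + 3)*(g - 2)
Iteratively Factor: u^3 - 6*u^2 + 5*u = (u - 1)*(u^2 - 5*u) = (u - 5)*(u - 1)*(u)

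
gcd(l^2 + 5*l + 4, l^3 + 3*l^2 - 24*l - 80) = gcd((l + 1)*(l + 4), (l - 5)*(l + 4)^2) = l + 4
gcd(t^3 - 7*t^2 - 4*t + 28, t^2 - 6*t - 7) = t - 7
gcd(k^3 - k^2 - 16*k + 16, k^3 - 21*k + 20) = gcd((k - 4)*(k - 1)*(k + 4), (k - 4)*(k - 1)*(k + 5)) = k^2 - 5*k + 4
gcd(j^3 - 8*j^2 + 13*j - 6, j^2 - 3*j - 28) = 1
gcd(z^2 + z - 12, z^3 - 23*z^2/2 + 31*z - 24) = 1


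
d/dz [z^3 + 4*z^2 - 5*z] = 3*z^2 + 8*z - 5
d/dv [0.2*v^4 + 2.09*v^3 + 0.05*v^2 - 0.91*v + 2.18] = 0.8*v^3 + 6.27*v^2 + 0.1*v - 0.91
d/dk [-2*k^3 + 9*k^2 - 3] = 6*k*(3 - k)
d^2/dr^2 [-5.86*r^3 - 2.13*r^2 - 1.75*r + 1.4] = -35.16*r - 4.26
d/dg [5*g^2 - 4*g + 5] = 10*g - 4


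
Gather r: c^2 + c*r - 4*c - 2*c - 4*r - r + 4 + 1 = c^2 - 6*c + r*(c - 5) + 5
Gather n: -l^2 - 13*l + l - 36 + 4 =-l^2 - 12*l - 32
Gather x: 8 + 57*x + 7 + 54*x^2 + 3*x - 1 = 54*x^2 + 60*x + 14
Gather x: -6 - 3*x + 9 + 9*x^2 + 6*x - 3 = 9*x^2 + 3*x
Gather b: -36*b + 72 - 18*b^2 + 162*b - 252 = -18*b^2 + 126*b - 180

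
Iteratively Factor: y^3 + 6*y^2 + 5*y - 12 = (y + 4)*(y^2 + 2*y - 3) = (y + 3)*(y + 4)*(y - 1)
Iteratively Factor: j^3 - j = (j - 1)*(j^2 + j) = j*(j - 1)*(j + 1)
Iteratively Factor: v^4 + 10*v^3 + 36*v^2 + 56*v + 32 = (v + 2)*(v^3 + 8*v^2 + 20*v + 16) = (v + 2)^2*(v^2 + 6*v + 8) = (v + 2)^2*(v + 4)*(v + 2)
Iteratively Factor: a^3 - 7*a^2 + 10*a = (a - 5)*(a^2 - 2*a) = (a - 5)*(a - 2)*(a)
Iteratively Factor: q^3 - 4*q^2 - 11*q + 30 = (q - 5)*(q^2 + q - 6) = (q - 5)*(q + 3)*(q - 2)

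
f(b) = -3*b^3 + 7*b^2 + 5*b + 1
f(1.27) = 12.50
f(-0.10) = 0.57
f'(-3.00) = -118.00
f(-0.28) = 0.21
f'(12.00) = -1123.00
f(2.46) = 11.00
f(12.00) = -4115.00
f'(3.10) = -38.09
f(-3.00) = 130.00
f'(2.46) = -15.02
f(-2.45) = 74.89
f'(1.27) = 8.26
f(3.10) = -5.60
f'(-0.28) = 0.37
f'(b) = -9*b^2 + 14*b + 5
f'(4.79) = -134.44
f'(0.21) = 7.54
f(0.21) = 2.33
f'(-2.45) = -83.32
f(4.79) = -144.15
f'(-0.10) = 3.51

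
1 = 1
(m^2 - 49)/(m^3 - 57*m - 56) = (m - 7)/(m^2 - 7*m - 8)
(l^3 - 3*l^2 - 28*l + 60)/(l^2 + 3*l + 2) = (l^3 - 3*l^2 - 28*l + 60)/(l^2 + 3*l + 2)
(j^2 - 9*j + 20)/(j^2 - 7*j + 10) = (j - 4)/(j - 2)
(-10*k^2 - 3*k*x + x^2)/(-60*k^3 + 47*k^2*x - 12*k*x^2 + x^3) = (2*k + x)/(12*k^2 - 7*k*x + x^2)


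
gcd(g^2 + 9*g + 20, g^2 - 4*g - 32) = g + 4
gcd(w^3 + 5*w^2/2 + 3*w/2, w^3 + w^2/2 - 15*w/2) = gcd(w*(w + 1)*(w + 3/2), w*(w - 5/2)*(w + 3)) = w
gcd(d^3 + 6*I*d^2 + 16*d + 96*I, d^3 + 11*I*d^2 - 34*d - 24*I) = d^2 + 10*I*d - 24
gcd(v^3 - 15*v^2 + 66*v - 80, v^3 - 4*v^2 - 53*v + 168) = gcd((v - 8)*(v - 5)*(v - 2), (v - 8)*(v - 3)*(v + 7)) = v - 8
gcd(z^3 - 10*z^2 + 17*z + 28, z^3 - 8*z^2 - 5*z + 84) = z^2 - 11*z + 28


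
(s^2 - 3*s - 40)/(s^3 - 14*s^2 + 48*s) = (s + 5)/(s*(s - 6))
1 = 1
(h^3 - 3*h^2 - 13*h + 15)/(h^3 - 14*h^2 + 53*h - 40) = (h + 3)/(h - 8)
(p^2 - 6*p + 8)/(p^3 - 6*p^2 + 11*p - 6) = (p - 4)/(p^2 - 4*p + 3)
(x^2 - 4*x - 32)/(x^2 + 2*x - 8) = (x - 8)/(x - 2)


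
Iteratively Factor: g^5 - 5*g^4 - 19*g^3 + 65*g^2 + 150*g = (g - 5)*(g^4 - 19*g^2 - 30*g) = (g - 5)*(g + 3)*(g^3 - 3*g^2 - 10*g) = (g - 5)*(g + 2)*(g + 3)*(g^2 - 5*g) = g*(g - 5)*(g + 2)*(g + 3)*(g - 5)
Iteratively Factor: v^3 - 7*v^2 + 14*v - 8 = (v - 2)*(v^2 - 5*v + 4) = (v - 4)*(v - 2)*(v - 1)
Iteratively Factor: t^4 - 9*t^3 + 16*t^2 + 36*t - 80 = (t - 4)*(t^3 - 5*t^2 - 4*t + 20) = (t - 4)*(t + 2)*(t^2 - 7*t + 10) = (t - 4)*(t - 2)*(t + 2)*(t - 5)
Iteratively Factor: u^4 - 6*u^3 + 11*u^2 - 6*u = (u - 3)*(u^3 - 3*u^2 + 2*u) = u*(u - 3)*(u^2 - 3*u + 2) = u*(u - 3)*(u - 1)*(u - 2)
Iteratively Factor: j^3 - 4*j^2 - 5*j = (j - 5)*(j^2 + j) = (j - 5)*(j + 1)*(j)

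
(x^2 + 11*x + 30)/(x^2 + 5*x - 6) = (x + 5)/(x - 1)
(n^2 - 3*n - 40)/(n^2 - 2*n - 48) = (n + 5)/(n + 6)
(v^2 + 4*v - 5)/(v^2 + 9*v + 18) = (v^2 + 4*v - 5)/(v^2 + 9*v + 18)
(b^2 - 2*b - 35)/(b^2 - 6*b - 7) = (b + 5)/(b + 1)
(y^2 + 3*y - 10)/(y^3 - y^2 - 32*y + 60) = (y + 5)/(y^2 + y - 30)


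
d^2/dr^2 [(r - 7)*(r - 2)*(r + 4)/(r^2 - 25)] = 6*(r^3 - 69*r^2 + 75*r - 575)/(r^6 - 75*r^4 + 1875*r^2 - 15625)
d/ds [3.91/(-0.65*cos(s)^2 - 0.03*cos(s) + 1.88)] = -(5.083*cos(s) + 0.1173)*sin(s)/(0.65*cos(s)^2 + 0.03*cos(s) - 1.88)^2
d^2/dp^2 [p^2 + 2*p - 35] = 2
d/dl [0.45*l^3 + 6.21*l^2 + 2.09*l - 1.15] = 1.35*l^2 + 12.42*l + 2.09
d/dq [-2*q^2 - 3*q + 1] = -4*q - 3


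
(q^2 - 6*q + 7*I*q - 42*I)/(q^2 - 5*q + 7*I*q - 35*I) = (q - 6)/(q - 5)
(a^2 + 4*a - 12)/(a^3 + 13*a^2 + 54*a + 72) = (a - 2)/(a^2 + 7*a + 12)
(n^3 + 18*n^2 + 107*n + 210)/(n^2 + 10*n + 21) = (n^2 + 11*n + 30)/(n + 3)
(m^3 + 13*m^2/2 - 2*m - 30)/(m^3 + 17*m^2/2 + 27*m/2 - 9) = (2*m^2 + m - 10)/(2*m^2 + 5*m - 3)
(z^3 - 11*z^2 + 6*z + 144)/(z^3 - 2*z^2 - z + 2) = (z^3 - 11*z^2 + 6*z + 144)/(z^3 - 2*z^2 - z + 2)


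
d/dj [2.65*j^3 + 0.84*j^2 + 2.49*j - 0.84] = 7.95*j^2 + 1.68*j + 2.49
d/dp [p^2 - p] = 2*p - 1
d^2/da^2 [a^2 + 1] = 2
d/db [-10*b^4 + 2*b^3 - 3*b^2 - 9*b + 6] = -40*b^3 + 6*b^2 - 6*b - 9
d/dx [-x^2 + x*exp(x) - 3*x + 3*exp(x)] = x*exp(x) - 2*x + 4*exp(x) - 3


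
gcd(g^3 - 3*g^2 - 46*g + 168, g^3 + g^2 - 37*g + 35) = g + 7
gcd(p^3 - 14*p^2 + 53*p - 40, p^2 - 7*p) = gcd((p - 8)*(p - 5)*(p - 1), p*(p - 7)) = 1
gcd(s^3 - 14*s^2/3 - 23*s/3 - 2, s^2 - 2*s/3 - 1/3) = s + 1/3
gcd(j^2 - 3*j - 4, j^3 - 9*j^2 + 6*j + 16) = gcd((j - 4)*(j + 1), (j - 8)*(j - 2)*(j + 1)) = j + 1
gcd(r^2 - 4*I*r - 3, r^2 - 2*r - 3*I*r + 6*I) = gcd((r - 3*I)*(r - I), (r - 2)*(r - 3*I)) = r - 3*I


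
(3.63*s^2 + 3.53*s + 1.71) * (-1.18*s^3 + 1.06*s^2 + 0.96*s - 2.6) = -4.2834*s^5 - 0.3176*s^4 + 5.2088*s^3 - 4.2366*s^2 - 7.5364*s - 4.446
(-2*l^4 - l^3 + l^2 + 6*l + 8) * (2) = -4*l^4 - 2*l^3 + 2*l^2 + 12*l + 16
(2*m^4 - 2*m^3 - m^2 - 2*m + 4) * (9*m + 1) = 18*m^5 - 16*m^4 - 11*m^3 - 19*m^2 + 34*m + 4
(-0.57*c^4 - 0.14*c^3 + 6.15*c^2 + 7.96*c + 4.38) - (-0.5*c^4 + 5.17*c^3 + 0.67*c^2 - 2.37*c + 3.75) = -0.07*c^4 - 5.31*c^3 + 5.48*c^2 + 10.33*c + 0.63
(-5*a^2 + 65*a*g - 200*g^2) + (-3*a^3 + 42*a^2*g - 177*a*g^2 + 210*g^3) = -3*a^3 + 42*a^2*g - 5*a^2 - 177*a*g^2 + 65*a*g + 210*g^3 - 200*g^2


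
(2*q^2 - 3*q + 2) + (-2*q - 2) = 2*q^2 - 5*q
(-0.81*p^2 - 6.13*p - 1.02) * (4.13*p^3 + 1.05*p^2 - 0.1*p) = -3.3453*p^5 - 26.1674*p^4 - 10.5681*p^3 - 0.458*p^2 + 0.102*p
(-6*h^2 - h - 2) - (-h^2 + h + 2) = -5*h^2 - 2*h - 4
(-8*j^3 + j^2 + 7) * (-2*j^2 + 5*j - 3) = 16*j^5 - 42*j^4 + 29*j^3 - 17*j^2 + 35*j - 21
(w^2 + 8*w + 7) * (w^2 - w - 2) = w^4 + 7*w^3 - 3*w^2 - 23*w - 14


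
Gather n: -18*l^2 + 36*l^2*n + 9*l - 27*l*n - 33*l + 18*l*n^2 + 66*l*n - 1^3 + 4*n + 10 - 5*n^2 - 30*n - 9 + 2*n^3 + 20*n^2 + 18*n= -18*l^2 - 24*l + 2*n^3 + n^2*(18*l + 15) + n*(36*l^2 + 39*l - 8)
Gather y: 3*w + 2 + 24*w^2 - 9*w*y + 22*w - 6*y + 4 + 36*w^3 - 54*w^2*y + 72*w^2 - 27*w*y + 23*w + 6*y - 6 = 36*w^3 + 96*w^2 + 48*w + y*(-54*w^2 - 36*w)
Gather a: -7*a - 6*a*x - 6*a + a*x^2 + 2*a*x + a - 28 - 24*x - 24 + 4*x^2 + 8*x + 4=a*(x^2 - 4*x - 12) + 4*x^2 - 16*x - 48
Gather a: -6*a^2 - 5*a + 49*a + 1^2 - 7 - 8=-6*a^2 + 44*a - 14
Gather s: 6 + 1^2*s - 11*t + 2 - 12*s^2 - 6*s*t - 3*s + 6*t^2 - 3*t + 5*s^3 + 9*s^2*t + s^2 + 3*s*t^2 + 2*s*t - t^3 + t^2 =5*s^3 + s^2*(9*t - 11) + s*(3*t^2 - 4*t - 2) - t^3 + 7*t^2 - 14*t + 8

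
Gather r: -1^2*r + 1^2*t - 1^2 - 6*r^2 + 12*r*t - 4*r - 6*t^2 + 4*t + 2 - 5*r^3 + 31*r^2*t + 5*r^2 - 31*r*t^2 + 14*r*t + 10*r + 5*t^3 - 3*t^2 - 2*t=-5*r^3 + r^2*(31*t - 1) + r*(-31*t^2 + 26*t + 5) + 5*t^3 - 9*t^2 + 3*t + 1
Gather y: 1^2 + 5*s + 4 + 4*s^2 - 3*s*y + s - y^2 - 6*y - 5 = 4*s^2 + 6*s - y^2 + y*(-3*s - 6)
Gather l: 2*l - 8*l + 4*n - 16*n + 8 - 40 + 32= -6*l - 12*n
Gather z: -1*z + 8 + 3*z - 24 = 2*z - 16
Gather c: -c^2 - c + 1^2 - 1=-c^2 - c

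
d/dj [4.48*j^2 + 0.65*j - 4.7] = 8.96*j + 0.65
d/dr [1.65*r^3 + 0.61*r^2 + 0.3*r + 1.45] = 4.95*r^2 + 1.22*r + 0.3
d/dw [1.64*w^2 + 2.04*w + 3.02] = 3.28*w + 2.04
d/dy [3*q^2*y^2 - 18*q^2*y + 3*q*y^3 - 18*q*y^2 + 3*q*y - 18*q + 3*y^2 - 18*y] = 6*q^2*y - 18*q^2 + 9*q*y^2 - 36*q*y + 3*q + 6*y - 18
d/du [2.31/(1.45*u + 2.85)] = -3.3495/(1.45*u + 2.85)^2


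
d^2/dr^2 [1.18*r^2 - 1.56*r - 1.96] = 2.36000000000000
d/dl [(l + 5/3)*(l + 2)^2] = (l + 2)*(9*l + 16)/3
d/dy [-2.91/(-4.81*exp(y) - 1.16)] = -13.9971*exp(y)/(4.81*exp(y) + 1.16)^2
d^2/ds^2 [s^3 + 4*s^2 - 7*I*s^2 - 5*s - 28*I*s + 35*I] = 6*s + 8 - 14*I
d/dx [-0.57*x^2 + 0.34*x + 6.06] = 0.34 - 1.14*x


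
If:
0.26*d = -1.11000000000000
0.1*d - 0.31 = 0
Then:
No Solution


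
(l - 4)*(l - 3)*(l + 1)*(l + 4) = l^4 - 2*l^3 - 19*l^2 + 32*l + 48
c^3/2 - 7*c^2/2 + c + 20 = (c/2 + 1)*(c - 5)*(c - 4)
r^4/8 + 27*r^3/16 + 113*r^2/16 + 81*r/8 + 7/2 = (r/4 + 1)*(r/2 + 1)*(r + 1/2)*(r + 7)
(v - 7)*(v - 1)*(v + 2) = v^3 - 6*v^2 - 9*v + 14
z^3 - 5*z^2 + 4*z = z*(z - 4)*(z - 1)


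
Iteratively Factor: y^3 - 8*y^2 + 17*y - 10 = (y - 1)*(y^2 - 7*y + 10) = (y - 5)*(y - 1)*(y - 2)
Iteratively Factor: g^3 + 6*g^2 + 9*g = (g + 3)*(g^2 + 3*g) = g*(g + 3)*(g + 3)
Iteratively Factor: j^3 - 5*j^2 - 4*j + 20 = (j - 5)*(j^2 - 4) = (j - 5)*(j + 2)*(j - 2)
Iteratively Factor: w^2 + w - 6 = (w + 3)*(w - 2)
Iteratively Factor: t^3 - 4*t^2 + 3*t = (t)*(t^2 - 4*t + 3) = t*(t - 3)*(t - 1)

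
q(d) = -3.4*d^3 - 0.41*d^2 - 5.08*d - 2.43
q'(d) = -10.2*d^2 - 0.82*d - 5.08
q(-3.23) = 124.28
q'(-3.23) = -108.85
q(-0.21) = -1.35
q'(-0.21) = -5.36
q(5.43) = -586.45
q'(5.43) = -310.28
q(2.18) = -50.68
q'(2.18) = -55.34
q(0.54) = -5.83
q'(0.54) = -8.50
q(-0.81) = 3.22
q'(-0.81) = -11.11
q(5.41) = -580.27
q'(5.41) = -308.05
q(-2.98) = 99.04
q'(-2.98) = -93.22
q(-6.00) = 747.69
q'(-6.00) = -367.36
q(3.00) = -113.16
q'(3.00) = -99.34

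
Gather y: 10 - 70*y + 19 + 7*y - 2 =27 - 63*y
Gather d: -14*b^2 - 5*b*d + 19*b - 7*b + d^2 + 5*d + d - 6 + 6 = -14*b^2 + 12*b + d^2 + d*(6 - 5*b)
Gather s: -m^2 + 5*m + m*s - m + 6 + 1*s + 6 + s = -m^2 + 4*m + s*(m + 2) + 12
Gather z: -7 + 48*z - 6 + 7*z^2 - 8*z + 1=7*z^2 + 40*z - 12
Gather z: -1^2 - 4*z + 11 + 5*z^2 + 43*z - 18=5*z^2 + 39*z - 8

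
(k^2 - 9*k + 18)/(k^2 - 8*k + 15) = (k - 6)/(k - 5)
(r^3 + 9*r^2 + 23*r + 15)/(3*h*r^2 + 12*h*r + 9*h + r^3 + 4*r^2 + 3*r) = (r + 5)/(3*h + r)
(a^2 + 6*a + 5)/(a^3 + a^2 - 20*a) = (a + 1)/(a*(a - 4))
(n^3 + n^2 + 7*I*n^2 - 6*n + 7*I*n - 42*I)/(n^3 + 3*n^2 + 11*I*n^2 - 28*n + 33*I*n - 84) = (n - 2)/(n + 4*I)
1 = 1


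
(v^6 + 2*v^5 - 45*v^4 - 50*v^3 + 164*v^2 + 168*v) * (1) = v^6 + 2*v^5 - 45*v^4 - 50*v^3 + 164*v^2 + 168*v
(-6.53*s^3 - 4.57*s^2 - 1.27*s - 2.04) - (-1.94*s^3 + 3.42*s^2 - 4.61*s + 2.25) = -4.59*s^3 - 7.99*s^2 + 3.34*s - 4.29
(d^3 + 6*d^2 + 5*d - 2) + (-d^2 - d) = d^3 + 5*d^2 + 4*d - 2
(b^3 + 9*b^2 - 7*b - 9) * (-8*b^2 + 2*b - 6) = -8*b^5 - 70*b^4 + 68*b^3 + 4*b^2 + 24*b + 54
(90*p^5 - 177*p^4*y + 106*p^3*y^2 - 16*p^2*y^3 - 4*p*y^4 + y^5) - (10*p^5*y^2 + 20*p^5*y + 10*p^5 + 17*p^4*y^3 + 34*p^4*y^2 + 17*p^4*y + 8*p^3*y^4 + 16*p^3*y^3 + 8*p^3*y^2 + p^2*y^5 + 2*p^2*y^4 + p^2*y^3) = -10*p^5*y^2 - 20*p^5*y + 80*p^5 - 17*p^4*y^3 - 34*p^4*y^2 - 194*p^4*y - 8*p^3*y^4 - 16*p^3*y^3 + 98*p^3*y^2 - p^2*y^5 - 2*p^2*y^4 - 17*p^2*y^3 - 4*p*y^4 + y^5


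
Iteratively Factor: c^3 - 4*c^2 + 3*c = (c)*(c^2 - 4*c + 3) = c*(c - 3)*(c - 1)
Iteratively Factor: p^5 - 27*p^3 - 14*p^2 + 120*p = (p)*(p^4 - 27*p^2 - 14*p + 120) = p*(p - 5)*(p^3 + 5*p^2 - 2*p - 24) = p*(p - 5)*(p + 4)*(p^2 + p - 6) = p*(p - 5)*(p - 2)*(p + 4)*(p + 3)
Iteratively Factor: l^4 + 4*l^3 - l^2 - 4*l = (l)*(l^3 + 4*l^2 - l - 4) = l*(l + 4)*(l^2 - 1) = l*(l + 1)*(l + 4)*(l - 1)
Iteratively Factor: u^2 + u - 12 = (u - 3)*(u + 4)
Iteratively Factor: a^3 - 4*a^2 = (a - 4)*(a^2) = a*(a - 4)*(a)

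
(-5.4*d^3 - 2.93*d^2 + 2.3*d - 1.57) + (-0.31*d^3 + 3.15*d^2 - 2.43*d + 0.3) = -5.71*d^3 + 0.22*d^2 - 0.13*d - 1.27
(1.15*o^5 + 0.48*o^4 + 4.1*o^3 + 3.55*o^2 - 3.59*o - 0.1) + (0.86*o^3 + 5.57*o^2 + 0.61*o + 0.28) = 1.15*o^5 + 0.48*o^4 + 4.96*o^3 + 9.12*o^2 - 2.98*o + 0.18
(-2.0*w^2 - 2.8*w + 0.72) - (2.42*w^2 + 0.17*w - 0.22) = -4.42*w^2 - 2.97*w + 0.94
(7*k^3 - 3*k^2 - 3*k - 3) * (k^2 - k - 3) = 7*k^5 - 10*k^4 - 21*k^3 + 9*k^2 + 12*k + 9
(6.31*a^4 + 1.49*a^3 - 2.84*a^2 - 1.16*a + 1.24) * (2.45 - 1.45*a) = -9.1495*a^5 + 13.299*a^4 + 7.7685*a^3 - 5.276*a^2 - 4.64*a + 3.038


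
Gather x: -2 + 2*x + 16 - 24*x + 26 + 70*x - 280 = 48*x - 240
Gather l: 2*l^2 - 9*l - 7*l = 2*l^2 - 16*l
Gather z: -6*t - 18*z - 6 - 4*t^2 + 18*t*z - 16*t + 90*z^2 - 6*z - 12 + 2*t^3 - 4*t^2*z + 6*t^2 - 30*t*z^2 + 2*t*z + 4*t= 2*t^3 + 2*t^2 - 18*t + z^2*(90 - 30*t) + z*(-4*t^2 + 20*t - 24) - 18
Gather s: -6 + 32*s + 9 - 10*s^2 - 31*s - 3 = -10*s^2 + s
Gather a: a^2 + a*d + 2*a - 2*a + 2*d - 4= a^2 + a*d + 2*d - 4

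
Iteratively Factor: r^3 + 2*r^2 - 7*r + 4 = (r - 1)*(r^2 + 3*r - 4) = (r - 1)*(r + 4)*(r - 1)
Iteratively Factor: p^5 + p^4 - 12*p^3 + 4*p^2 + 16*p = (p + 4)*(p^4 - 3*p^3 + 4*p) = (p + 1)*(p + 4)*(p^3 - 4*p^2 + 4*p) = (p - 2)*(p + 1)*(p + 4)*(p^2 - 2*p) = (p - 2)^2*(p + 1)*(p + 4)*(p)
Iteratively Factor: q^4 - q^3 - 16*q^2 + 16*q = (q + 4)*(q^3 - 5*q^2 + 4*q) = (q - 1)*(q + 4)*(q^2 - 4*q) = (q - 4)*(q - 1)*(q + 4)*(q)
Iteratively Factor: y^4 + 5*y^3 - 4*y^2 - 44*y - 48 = (y - 3)*(y^3 + 8*y^2 + 20*y + 16) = (y - 3)*(y + 2)*(y^2 + 6*y + 8) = (y - 3)*(y + 2)*(y + 4)*(y + 2)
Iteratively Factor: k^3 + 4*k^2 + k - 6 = (k + 3)*(k^2 + k - 2) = (k + 2)*(k + 3)*(k - 1)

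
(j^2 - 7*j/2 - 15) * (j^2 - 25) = j^4 - 7*j^3/2 - 40*j^2 + 175*j/2 + 375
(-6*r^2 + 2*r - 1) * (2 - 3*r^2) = 18*r^4 - 6*r^3 - 9*r^2 + 4*r - 2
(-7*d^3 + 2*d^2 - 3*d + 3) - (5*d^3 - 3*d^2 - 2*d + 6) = -12*d^3 + 5*d^2 - d - 3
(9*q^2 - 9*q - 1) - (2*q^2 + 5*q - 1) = 7*q^2 - 14*q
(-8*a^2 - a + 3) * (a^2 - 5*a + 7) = -8*a^4 + 39*a^3 - 48*a^2 - 22*a + 21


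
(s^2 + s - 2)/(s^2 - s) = (s + 2)/s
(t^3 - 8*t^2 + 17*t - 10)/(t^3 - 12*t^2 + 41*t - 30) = (t - 2)/(t - 6)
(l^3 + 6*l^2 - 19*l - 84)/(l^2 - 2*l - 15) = (l^2 + 3*l - 28)/(l - 5)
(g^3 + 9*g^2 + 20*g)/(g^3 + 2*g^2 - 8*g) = (g + 5)/(g - 2)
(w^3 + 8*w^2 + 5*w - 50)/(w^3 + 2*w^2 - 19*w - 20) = (w^2 + 3*w - 10)/(w^2 - 3*w - 4)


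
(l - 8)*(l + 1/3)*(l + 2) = l^3 - 17*l^2/3 - 18*l - 16/3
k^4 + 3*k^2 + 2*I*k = k*(k - 2*I)*(k + I)^2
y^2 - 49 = (y - 7)*(y + 7)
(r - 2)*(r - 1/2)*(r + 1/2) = r^3 - 2*r^2 - r/4 + 1/2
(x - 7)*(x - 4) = x^2 - 11*x + 28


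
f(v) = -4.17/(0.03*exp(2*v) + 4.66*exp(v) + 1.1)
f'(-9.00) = 0.00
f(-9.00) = -3.79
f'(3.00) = 0.04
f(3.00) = -0.04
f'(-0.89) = 0.88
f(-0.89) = -1.38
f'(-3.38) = 0.42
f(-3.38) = -3.31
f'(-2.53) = 0.72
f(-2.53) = -2.83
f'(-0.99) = 0.90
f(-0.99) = -1.47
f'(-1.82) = 0.92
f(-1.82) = -2.25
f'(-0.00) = 0.59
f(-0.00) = -0.72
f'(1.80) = 0.14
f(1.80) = -0.14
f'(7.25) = 0.00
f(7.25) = -0.00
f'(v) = -4.17*(-0.06*exp(2*v) - 4.66*exp(v))/(0.03*exp(2*v) + 4.66*exp(v) + 1.1)^2 = (0.2502*exp(v) + 19.4322)*exp(v)/(0.03*exp(2*v) + 4.66*exp(v) + 1.1)^2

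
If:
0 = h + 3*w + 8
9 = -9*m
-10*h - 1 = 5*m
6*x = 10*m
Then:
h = 2/5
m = -1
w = -14/5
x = -5/3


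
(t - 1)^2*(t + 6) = t^3 + 4*t^2 - 11*t + 6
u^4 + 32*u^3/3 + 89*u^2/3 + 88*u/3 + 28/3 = (u + 2/3)*(u + 1)*(u + 2)*(u + 7)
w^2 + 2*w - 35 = (w - 5)*(w + 7)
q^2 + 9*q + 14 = (q + 2)*(q + 7)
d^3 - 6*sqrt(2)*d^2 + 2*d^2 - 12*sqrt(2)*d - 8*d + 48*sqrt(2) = (d - 2)*(d + 4)*(d - 6*sqrt(2))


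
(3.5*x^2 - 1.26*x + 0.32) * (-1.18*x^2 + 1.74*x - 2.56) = -4.13*x^4 + 7.5768*x^3 - 11.53*x^2 + 3.7824*x - 0.8192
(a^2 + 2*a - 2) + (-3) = a^2 + 2*a - 5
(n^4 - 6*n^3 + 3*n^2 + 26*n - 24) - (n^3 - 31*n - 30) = n^4 - 7*n^3 + 3*n^2 + 57*n + 6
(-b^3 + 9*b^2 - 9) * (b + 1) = -b^4 + 8*b^3 + 9*b^2 - 9*b - 9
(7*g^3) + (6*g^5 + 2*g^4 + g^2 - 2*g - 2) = 6*g^5 + 2*g^4 + 7*g^3 + g^2 - 2*g - 2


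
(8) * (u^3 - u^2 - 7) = 8*u^3 - 8*u^2 - 56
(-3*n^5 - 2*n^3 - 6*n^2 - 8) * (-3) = 9*n^5 + 6*n^3 + 18*n^2 + 24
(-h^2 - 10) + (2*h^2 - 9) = h^2 - 19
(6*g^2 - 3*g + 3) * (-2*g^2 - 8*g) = -12*g^4 - 42*g^3 + 18*g^2 - 24*g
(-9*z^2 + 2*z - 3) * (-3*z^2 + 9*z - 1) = 27*z^4 - 87*z^3 + 36*z^2 - 29*z + 3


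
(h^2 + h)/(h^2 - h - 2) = h/(h - 2)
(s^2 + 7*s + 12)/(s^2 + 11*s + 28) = (s + 3)/(s + 7)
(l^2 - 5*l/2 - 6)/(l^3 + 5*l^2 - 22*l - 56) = (l + 3/2)/(l^2 + 9*l + 14)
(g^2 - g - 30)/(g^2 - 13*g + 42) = (g + 5)/(g - 7)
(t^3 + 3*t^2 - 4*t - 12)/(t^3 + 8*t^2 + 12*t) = (t^2 + t - 6)/(t*(t + 6))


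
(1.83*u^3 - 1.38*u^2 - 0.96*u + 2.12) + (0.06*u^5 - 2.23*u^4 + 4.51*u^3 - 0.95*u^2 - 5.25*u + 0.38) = 0.06*u^5 - 2.23*u^4 + 6.34*u^3 - 2.33*u^2 - 6.21*u + 2.5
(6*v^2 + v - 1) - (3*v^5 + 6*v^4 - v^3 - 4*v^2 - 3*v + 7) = -3*v^5 - 6*v^4 + v^3 + 10*v^2 + 4*v - 8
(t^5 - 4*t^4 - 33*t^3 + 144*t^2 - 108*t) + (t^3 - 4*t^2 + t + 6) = t^5 - 4*t^4 - 32*t^3 + 140*t^2 - 107*t + 6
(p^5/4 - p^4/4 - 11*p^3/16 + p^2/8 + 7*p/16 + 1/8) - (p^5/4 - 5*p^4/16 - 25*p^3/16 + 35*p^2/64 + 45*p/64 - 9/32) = p^4/16 + 7*p^3/8 - 27*p^2/64 - 17*p/64 + 13/32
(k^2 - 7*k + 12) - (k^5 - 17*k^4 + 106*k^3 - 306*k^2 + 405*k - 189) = -k^5 + 17*k^4 - 106*k^3 + 307*k^2 - 412*k + 201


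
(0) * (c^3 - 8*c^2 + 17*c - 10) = 0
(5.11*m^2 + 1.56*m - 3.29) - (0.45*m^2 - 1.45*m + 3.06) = 4.66*m^2 + 3.01*m - 6.35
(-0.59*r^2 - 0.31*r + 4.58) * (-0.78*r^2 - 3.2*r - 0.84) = 0.4602*r^4 + 2.1298*r^3 - 2.0848*r^2 - 14.3956*r - 3.8472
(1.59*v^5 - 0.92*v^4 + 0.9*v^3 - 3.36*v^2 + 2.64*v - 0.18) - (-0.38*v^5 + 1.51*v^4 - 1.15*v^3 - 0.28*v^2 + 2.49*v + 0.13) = 1.97*v^5 - 2.43*v^4 + 2.05*v^3 - 3.08*v^2 + 0.15*v - 0.31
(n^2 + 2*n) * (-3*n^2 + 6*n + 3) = -3*n^4 + 15*n^2 + 6*n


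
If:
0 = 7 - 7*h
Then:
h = 1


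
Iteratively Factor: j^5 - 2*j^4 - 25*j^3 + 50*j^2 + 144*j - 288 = (j + 4)*(j^4 - 6*j^3 - j^2 + 54*j - 72) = (j - 3)*(j + 4)*(j^3 - 3*j^2 - 10*j + 24) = (j - 3)*(j - 2)*(j + 4)*(j^2 - j - 12) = (j - 4)*(j - 3)*(j - 2)*(j + 4)*(j + 3)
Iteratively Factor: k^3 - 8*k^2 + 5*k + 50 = (k + 2)*(k^2 - 10*k + 25) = (k - 5)*(k + 2)*(k - 5)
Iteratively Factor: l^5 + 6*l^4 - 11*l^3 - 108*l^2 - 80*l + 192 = (l - 1)*(l^4 + 7*l^3 - 4*l^2 - 112*l - 192) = (l - 1)*(l + 3)*(l^3 + 4*l^2 - 16*l - 64) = (l - 4)*(l - 1)*(l + 3)*(l^2 + 8*l + 16) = (l - 4)*(l - 1)*(l + 3)*(l + 4)*(l + 4)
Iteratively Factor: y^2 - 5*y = (y)*(y - 5)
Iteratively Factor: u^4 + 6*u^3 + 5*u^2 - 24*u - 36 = (u + 2)*(u^3 + 4*u^2 - 3*u - 18) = (u + 2)*(u + 3)*(u^2 + u - 6) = (u + 2)*(u + 3)^2*(u - 2)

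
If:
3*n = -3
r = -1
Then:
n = -1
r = -1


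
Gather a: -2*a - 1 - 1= -2*a - 2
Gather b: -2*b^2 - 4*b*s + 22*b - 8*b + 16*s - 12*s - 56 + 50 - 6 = -2*b^2 + b*(14 - 4*s) + 4*s - 12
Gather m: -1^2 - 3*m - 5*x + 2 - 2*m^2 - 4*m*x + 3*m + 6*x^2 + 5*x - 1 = -2*m^2 - 4*m*x + 6*x^2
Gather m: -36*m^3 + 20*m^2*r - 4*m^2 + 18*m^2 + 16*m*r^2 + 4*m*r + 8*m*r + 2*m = -36*m^3 + m^2*(20*r + 14) + m*(16*r^2 + 12*r + 2)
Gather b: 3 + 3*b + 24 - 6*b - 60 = -3*b - 33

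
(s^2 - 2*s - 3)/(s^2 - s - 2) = (s - 3)/(s - 2)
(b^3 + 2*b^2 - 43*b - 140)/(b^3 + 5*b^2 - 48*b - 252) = (b^2 + 9*b + 20)/(b^2 + 12*b + 36)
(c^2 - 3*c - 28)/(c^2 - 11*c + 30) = (c^2 - 3*c - 28)/(c^2 - 11*c + 30)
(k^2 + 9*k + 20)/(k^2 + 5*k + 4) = (k + 5)/(k + 1)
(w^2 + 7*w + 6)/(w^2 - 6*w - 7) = (w + 6)/(w - 7)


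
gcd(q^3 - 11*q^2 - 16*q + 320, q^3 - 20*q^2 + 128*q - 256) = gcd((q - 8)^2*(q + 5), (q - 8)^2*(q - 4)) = q^2 - 16*q + 64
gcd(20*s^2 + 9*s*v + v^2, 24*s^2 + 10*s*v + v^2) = 4*s + v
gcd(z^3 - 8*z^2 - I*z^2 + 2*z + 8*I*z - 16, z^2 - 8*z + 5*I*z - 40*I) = z - 8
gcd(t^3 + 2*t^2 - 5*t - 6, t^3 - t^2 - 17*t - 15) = t^2 + 4*t + 3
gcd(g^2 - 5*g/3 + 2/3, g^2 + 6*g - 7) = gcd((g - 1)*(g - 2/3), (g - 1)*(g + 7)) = g - 1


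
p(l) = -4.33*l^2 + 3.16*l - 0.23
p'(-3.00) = 29.14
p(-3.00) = -48.68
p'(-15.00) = 133.06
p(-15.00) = -1021.88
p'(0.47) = -0.91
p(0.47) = 0.30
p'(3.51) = -27.24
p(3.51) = -42.48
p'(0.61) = -2.12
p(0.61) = 0.09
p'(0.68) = -2.73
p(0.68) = -0.08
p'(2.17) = -15.63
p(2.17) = -13.76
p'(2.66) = -19.88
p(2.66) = -22.46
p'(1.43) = -9.22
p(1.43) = -4.57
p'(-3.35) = 32.17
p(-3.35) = -59.41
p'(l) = 3.16 - 8.66*l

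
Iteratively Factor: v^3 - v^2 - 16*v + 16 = (v - 4)*(v^2 + 3*v - 4) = (v - 4)*(v + 4)*(v - 1)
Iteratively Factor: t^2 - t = (t - 1)*(t)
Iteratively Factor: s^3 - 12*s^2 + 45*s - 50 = (s - 2)*(s^2 - 10*s + 25) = (s - 5)*(s - 2)*(s - 5)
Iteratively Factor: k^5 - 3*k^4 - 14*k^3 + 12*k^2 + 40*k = (k - 5)*(k^4 + 2*k^3 - 4*k^2 - 8*k) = (k - 5)*(k + 2)*(k^3 - 4*k) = k*(k - 5)*(k + 2)*(k^2 - 4) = k*(k - 5)*(k - 2)*(k + 2)*(k + 2)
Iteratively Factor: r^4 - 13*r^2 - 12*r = (r)*(r^3 - 13*r - 12) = r*(r - 4)*(r^2 + 4*r + 3) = r*(r - 4)*(r + 1)*(r + 3)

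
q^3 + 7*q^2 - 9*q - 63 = (q - 3)*(q + 3)*(q + 7)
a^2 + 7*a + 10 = (a + 2)*(a + 5)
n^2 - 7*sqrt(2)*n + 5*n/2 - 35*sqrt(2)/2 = (n + 5/2)*(n - 7*sqrt(2))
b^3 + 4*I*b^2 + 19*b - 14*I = (b - 2*I)*(b - I)*(b + 7*I)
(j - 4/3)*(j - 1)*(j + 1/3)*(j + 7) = j^4 + 5*j^3 - 121*j^2/9 + 13*j/3 + 28/9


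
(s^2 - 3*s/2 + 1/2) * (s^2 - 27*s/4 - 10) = s^4 - 33*s^3/4 + 5*s^2/8 + 93*s/8 - 5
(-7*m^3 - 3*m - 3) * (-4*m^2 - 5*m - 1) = 28*m^5 + 35*m^4 + 19*m^3 + 27*m^2 + 18*m + 3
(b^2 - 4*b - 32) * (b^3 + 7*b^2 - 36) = b^5 + 3*b^4 - 60*b^3 - 260*b^2 + 144*b + 1152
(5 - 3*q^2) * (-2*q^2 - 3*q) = 6*q^4 + 9*q^3 - 10*q^2 - 15*q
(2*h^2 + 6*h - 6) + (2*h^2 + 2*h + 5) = 4*h^2 + 8*h - 1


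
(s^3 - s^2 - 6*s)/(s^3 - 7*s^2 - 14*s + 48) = s*(s^2 - s - 6)/(s^3 - 7*s^2 - 14*s + 48)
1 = 1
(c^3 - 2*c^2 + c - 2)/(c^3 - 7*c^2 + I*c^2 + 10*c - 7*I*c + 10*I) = (c - I)/(c - 5)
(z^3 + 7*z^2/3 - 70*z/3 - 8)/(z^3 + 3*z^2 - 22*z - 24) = (z + 1/3)/(z + 1)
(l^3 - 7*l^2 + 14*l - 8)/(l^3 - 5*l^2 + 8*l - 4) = (l - 4)/(l - 2)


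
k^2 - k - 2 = (k - 2)*(k + 1)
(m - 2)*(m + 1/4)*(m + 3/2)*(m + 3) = m^4 + 11*m^3/4 - 31*m^2/8 - 81*m/8 - 9/4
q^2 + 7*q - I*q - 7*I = (q + 7)*(q - I)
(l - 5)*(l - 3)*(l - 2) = l^3 - 10*l^2 + 31*l - 30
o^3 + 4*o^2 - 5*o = o*(o - 1)*(o + 5)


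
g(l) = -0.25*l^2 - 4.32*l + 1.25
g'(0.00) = -4.32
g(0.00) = 1.25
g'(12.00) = -10.32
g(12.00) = -86.59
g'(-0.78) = -3.93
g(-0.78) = 4.47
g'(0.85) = -4.74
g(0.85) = -2.60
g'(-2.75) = -2.94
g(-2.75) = 11.24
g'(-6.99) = -0.82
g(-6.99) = 19.23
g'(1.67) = -5.16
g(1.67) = -6.66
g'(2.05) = -5.34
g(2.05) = -8.66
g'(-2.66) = -2.99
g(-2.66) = 10.97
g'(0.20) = -4.42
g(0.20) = 0.38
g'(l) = -0.5*l - 4.32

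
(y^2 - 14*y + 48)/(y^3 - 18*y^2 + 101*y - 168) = (y - 6)/(y^2 - 10*y + 21)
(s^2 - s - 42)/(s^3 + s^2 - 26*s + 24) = (s - 7)/(s^2 - 5*s + 4)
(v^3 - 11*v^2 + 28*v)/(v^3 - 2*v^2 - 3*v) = (-v^2 + 11*v - 28)/(-v^2 + 2*v + 3)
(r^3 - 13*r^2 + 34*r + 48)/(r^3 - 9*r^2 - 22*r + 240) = (r + 1)/(r + 5)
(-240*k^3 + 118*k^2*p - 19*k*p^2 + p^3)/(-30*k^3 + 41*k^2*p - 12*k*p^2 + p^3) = (-8*k + p)/(-k + p)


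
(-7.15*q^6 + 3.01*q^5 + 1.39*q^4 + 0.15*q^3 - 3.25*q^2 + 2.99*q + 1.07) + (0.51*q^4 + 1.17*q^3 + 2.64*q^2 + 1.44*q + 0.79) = -7.15*q^6 + 3.01*q^5 + 1.9*q^4 + 1.32*q^3 - 0.61*q^2 + 4.43*q + 1.86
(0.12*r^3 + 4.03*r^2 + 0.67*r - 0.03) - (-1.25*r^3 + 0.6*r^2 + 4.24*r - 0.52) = 1.37*r^3 + 3.43*r^2 - 3.57*r + 0.49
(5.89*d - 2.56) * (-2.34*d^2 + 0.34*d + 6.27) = -13.7826*d^3 + 7.993*d^2 + 36.0599*d - 16.0512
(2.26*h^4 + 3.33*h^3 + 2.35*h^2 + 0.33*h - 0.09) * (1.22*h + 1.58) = 2.7572*h^5 + 7.6334*h^4 + 8.1284*h^3 + 4.1156*h^2 + 0.4116*h - 0.1422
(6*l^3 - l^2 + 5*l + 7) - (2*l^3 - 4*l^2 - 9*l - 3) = 4*l^3 + 3*l^2 + 14*l + 10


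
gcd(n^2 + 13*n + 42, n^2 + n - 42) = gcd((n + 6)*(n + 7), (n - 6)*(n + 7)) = n + 7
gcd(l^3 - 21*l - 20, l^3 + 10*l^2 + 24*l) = l + 4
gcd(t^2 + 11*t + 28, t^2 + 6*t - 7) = t + 7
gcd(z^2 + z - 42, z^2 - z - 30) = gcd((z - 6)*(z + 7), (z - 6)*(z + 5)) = z - 6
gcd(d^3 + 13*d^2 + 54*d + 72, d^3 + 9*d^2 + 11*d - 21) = d + 3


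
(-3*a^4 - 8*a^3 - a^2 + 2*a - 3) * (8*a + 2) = -24*a^5 - 70*a^4 - 24*a^3 + 14*a^2 - 20*a - 6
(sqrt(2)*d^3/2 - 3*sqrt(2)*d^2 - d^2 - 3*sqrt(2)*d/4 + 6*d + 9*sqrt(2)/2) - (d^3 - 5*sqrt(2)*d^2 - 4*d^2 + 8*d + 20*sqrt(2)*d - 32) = -d^3 + sqrt(2)*d^3/2 + 2*sqrt(2)*d^2 + 3*d^2 - 83*sqrt(2)*d/4 - 2*d + 9*sqrt(2)/2 + 32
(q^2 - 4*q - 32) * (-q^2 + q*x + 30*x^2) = -q^4 + q^3*x + 4*q^3 + 30*q^2*x^2 - 4*q^2*x + 32*q^2 - 120*q*x^2 - 32*q*x - 960*x^2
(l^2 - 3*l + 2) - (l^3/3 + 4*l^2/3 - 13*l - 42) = -l^3/3 - l^2/3 + 10*l + 44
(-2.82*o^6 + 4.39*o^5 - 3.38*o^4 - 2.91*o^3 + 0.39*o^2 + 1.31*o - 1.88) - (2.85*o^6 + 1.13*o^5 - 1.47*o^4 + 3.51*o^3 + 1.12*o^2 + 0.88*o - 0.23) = -5.67*o^6 + 3.26*o^5 - 1.91*o^4 - 6.42*o^3 - 0.73*o^2 + 0.43*o - 1.65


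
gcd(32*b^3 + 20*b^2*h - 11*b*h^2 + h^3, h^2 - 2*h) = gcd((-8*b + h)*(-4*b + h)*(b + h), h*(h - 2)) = 1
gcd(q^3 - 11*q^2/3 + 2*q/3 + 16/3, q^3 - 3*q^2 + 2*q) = q - 2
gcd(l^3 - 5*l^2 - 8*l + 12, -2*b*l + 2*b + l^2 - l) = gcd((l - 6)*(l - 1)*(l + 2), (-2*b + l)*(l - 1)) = l - 1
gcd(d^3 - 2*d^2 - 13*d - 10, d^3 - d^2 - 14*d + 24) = 1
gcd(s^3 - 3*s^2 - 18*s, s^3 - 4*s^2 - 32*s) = s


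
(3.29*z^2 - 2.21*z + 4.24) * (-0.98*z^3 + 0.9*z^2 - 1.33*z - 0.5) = -3.2242*z^5 + 5.1268*z^4 - 10.5199*z^3 + 5.1103*z^2 - 4.5342*z - 2.12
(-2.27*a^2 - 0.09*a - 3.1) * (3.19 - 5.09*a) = 11.5543*a^3 - 6.7832*a^2 + 15.4919*a - 9.889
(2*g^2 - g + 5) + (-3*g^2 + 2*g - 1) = -g^2 + g + 4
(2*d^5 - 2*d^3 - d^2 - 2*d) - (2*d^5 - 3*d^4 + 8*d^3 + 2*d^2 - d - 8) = 3*d^4 - 10*d^3 - 3*d^2 - d + 8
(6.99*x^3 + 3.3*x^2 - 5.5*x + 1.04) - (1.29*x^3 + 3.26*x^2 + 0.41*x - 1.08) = 5.7*x^3 + 0.04*x^2 - 5.91*x + 2.12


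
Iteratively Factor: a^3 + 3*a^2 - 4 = (a + 2)*(a^2 + a - 2) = (a + 2)^2*(a - 1)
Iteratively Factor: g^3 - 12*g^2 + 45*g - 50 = (g - 2)*(g^2 - 10*g + 25) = (g - 5)*(g - 2)*(g - 5)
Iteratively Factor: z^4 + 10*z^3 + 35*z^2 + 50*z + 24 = (z + 4)*(z^3 + 6*z^2 + 11*z + 6) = (z + 3)*(z + 4)*(z^2 + 3*z + 2) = (z + 2)*(z + 3)*(z + 4)*(z + 1)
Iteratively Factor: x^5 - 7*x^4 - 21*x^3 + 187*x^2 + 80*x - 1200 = (x + 3)*(x^4 - 10*x^3 + 9*x^2 + 160*x - 400) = (x + 3)*(x + 4)*(x^3 - 14*x^2 + 65*x - 100) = (x - 5)*(x + 3)*(x + 4)*(x^2 - 9*x + 20) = (x - 5)^2*(x + 3)*(x + 4)*(x - 4)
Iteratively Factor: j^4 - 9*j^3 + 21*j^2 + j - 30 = (j - 2)*(j^3 - 7*j^2 + 7*j + 15) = (j - 3)*(j - 2)*(j^2 - 4*j - 5) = (j - 3)*(j - 2)*(j + 1)*(j - 5)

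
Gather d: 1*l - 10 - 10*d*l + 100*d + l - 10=d*(100 - 10*l) + 2*l - 20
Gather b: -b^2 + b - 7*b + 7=-b^2 - 6*b + 7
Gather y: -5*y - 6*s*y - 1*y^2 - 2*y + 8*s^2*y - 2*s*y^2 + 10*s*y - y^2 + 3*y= y^2*(-2*s - 2) + y*(8*s^2 + 4*s - 4)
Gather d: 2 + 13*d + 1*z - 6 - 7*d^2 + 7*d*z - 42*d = -7*d^2 + d*(7*z - 29) + z - 4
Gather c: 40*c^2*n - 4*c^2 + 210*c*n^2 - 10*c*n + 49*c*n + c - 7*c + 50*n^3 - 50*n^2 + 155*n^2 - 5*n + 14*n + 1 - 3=c^2*(40*n - 4) + c*(210*n^2 + 39*n - 6) + 50*n^3 + 105*n^2 + 9*n - 2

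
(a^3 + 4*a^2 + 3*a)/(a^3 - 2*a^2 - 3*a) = (a + 3)/(a - 3)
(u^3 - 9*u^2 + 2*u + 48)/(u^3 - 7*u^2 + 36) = (u - 8)/(u - 6)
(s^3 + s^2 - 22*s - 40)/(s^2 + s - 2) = (s^2 - s - 20)/(s - 1)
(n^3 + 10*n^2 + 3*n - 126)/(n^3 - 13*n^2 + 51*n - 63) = (n^2 + 13*n + 42)/(n^2 - 10*n + 21)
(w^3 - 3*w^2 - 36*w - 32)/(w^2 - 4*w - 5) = (w^2 - 4*w - 32)/(w - 5)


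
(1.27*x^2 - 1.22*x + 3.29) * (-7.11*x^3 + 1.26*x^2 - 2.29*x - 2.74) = -9.0297*x^5 + 10.2744*x^4 - 27.8374*x^3 + 3.4594*x^2 - 4.1913*x - 9.0146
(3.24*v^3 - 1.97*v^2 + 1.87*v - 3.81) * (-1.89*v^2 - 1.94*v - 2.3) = -6.1236*v^5 - 2.5623*v^4 - 7.1645*v^3 + 8.1041*v^2 + 3.0904*v + 8.763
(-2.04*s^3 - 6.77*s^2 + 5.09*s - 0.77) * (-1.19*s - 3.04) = 2.4276*s^4 + 14.2579*s^3 + 14.5237*s^2 - 14.5573*s + 2.3408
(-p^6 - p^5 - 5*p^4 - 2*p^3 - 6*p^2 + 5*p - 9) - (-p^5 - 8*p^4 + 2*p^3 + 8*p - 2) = -p^6 + 3*p^4 - 4*p^3 - 6*p^2 - 3*p - 7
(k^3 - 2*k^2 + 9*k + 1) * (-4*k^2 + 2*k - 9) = -4*k^5 + 10*k^4 - 49*k^3 + 32*k^2 - 79*k - 9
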